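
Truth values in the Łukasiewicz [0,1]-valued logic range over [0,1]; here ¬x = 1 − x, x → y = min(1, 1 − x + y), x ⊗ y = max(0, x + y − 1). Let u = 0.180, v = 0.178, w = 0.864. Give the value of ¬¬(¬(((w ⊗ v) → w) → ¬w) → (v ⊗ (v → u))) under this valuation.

0.314

w ⊗ v = max(0, 0.864 + 0.178 − 1) = max(0, 0.042) = 0.042
(w ⊗ v) → w = min(1, 1 − 0.042 + 0.864) = min(1, 1.822) = 1.000
¬w = 1 − 0.864 = 0.136
((w ⊗ v) → w) → ¬w = min(1, 1 − 1.000 + 0.136) = min(1, 0.136) = 0.136
¬(((w ⊗ v) → w) → ¬w) = 1 − 0.136 = 0.864
v → u = min(1, 1 − 0.178 + 0.180) = min(1, 1.002) = 1.000
v ⊗ (v → u) = max(0, 0.178 + 1.000 − 1) = max(0, 0.178) = 0.178
¬(((w ⊗ v) → w) → ¬w) → (v ⊗ (v → u)) = min(1, 1 − 0.864 + 0.178) = min(1, 0.314) = 0.314
¬(¬(((w ⊗ v) → w) → ¬w) → (v ⊗ (v → u))) = 1 − 0.314 = 0.686
¬¬(¬(((w ⊗ v) → w) → ¬w) → (v ⊗ (v → u))) = 1 − 0.686 = 0.314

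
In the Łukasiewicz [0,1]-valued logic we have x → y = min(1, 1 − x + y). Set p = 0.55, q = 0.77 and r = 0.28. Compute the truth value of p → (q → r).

0.96

q → r = min(1, 1 − 0.77 + 0.28) = min(1, 0.51) = 0.51
p → (q → r) = min(1, 1 − 0.55 + 0.51) = min(1, 0.96) = 0.96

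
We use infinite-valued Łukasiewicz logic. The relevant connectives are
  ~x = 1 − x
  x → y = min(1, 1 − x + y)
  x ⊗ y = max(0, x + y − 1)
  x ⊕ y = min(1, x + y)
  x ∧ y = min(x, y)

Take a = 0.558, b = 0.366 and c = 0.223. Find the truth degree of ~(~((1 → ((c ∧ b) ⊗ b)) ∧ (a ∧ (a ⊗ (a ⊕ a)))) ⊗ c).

0.777

c ∧ b = min(0.223, 0.366) = 0.223
(c ∧ b) ⊗ b = max(0, 0.223 + 0.366 − 1) = max(0, -0.411) = 0.000
1 → ((c ∧ b) ⊗ b) = min(1, 1 − 1.000 + 0.000) = min(1, 0.000) = 0.000
a ⊕ a = min(1, 0.558 + 0.558) = min(1, 1.116) = 1.000
a ⊗ (a ⊕ a) = max(0, 0.558 + 1.000 − 1) = max(0, 0.558) = 0.558
a ∧ (a ⊗ (a ⊕ a)) = min(0.558, 0.558) = 0.558
(1 → ((c ∧ b) ⊗ b)) ∧ (a ∧ (a ⊗ (a ⊕ a))) = min(0.000, 0.558) = 0.000
~((1 → ((c ∧ b) ⊗ b)) ∧ (a ∧ (a ⊗ (a ⊕ a)))) = 1 − 0.000 = 1.000
~((1 → ((c ∧ b) ⊗ b)) ∧ (a ∧ (a ⊗ (a ⊕ a)))) ⊗ c = max(0, 1.000 + 0.223 − 1) = max(0, 0.223) = 0.223
~(~((1 → ((c ∧ b) ⊗ b)) ∧ (a ∧ (a ⊗ (a ⊕ a)))) ⊗ c) = 1 − 0.223 = 0.777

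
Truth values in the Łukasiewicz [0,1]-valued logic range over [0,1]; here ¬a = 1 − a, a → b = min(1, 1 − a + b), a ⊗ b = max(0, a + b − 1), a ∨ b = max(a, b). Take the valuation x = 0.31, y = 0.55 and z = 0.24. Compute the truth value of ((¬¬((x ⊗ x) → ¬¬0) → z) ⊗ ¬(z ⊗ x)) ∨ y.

0.55

x ⊗ x = max(0, 0.31 + 0.31 − 1) = max(0, -0.38) = 0.00
¬0 = 1 − 0.00 = 1.00
¬¬0 = 1 − 1.00 = 0.00
(x ⊗ x) → ¬¬0 = min(1, 1 − 0.00 + 0.00) = min(1, 1.00) = 1.00
¬((x ⊗ x) → ¬¬0) = 1 − 1.00 = 0.00
¬¬((x ⊗ x) → ¬¬0) = 1 − 0.00 = 1.00
¬¬((x ⊗ x) → ¬¬0) → z = min(1, 1 − 1.00 + 0.24) = min(1, 0.24) = 0.24
z ⊗ x = max(0, 0.24 + 0.31 − 1) = max(0, -0.45) = 0.00
¬(z ⊗ x) = 1 − 0.00 = 1.00
(¬¬((x ⊗ x) → ¬¬0) → z) ⊗ ¬(z ⊗ x) = max(0, 0.24 + 1.00 − 1) = max(0, 0.24) = 0.24
((¬¬((x ⊗ x) → ¬¬0) → z) ⊗ ¬(z ⊗ x)) ∨ y = max(0.24, 0.55) = 0.55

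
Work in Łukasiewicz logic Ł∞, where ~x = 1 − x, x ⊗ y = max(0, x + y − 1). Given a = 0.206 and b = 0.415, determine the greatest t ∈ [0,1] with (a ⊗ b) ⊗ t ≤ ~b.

1.000

a ⊗ b = max(0, 0.206 + 0.415 − 1) = max(0, -0.379) = 0.000
So the left factor is a ⊗ b = 0.000.
~b = 1 − 0.415 = 0.585
So the right-hand bound is ~b = 0.585.
The residuum of the Łukasiewicz t-norm gives the supremum: min(1, 1 − 0.000 + 0.585).
1 − 0.000 + 0.585 = 1.585, so t = min(1, 1.585) = 1.000.
Check: 0.000 ⊗ 1.000 = max(0, 0.000) = 0.000 ≤ 0.585.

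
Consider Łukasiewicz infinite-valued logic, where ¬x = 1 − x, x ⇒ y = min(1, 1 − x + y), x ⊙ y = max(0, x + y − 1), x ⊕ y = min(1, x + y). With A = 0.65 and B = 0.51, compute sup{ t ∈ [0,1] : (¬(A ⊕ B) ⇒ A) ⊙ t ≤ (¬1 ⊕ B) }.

0.51

A ⊕ B = min(1, 0.65 + 0.51) = min(1, 1.16) = 1.00
¬(A ⊕ B) = 1 − 1.00 = 0.00
¬(A ⊕ B) ⇒ A = min(1, 1 − 0.00 + 0.65) = min(1, 1.65) = 1.00
So the left factor is ¬(A ⊕ B) ⇒ A = 1.00.
¬1 = 1 − 1.00 = 0.00
¬1 ⊕ B = min(1, 0.00 + 0.51) = min(1, 0.51) = 0.51
So the right-hand bound is ¬1 ⊕ B = 0.51.
The residuum of the Łukasiewicz t-norm gives the supremum: min(1, 1 − 1.00 + 0.51).
1 − 1.00 + 0.51 = 0.51, so t = min(1, 0.51) = 0.51.
Check: 1.00 ⊙ 0.51 = max(0, 0.51) = 0.51 ≤ 0.51.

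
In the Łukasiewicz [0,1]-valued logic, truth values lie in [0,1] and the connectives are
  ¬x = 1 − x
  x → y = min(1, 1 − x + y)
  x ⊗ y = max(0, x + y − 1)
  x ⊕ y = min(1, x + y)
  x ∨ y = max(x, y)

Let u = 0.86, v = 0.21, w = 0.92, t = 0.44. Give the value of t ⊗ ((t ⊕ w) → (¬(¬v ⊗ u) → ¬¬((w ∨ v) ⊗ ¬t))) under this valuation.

0.44

t ⊕ w = min(1, 0.44 + 0.92) = min(1, 1.36) = 1.00
¬v = 1 − 0.21 = 0.79
¬v ⊗ u = max(0, 0.79 + 0.86 − 1) = max(0, 0.65) = 0.65
¬(¬v ⊗ u) = 1 − 0.65 = 0.35
w ∨ v = max(0.92, 0.21) = 0.92
¬t = 1 − 0.44 = 0.56
(w ∨ v) ⊗ ¬t = max(0, 0.92 + 0.56 − 1) = max(0, 0.48) = 0.48
¬((w ∨ v) ⊗ ¬t) = 1 − 0.48 = 0.52
¬¬((w ∨ v) ⊗ ¬t) = 1 − 0.52 = 0.48
¬(¬v ⊗ u) → ¬¬((w ∨ v) ⊗ ¬t) = min(1, 1 − 0.35 + 0.48) = min(1, 1.13) = 1.00
(t ⊕ w) → (¬(¬v ⊗ u) → ¬¬((w ∨ v) ⊗ ¬t)) = min(1, 1 − 1.00 + 1.00) = min(1, 1.00) = 1.00
t ⊗ ((t ⊕ w) → (¬(¬v ⊗ u) → ¬¬((w ∨ v) ⊗ ¬t))) = max(0, 0.44 + 1.00 − 1) = max(0, 0.44) = 0.44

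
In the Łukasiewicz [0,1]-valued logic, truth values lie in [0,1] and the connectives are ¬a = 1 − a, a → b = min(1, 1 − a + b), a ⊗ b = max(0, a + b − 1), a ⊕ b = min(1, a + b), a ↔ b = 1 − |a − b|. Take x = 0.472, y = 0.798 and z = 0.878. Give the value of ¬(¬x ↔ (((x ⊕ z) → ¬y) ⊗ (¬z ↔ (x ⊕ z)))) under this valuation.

0.528

¬x = 1 − 0.472 = 0.528
x ⊕ z = min(1, 0.472 + 0.878) = min(1, 1.350) = 1.000
¬y = 1 − 0.798 = 0.202
(x ⊕ z) → ¬y = min(1, 1 − 1.000 + 0.202) = min(1, 0.202) = 0.202
¬z = 1 − 0.878 = 0.122
¬z ↔ (x ⊕ z) = 1 − |0.122 − 1.000| = 1 − 0.878 = 0.122
((x ⊕ z) → ¬y) ⊗ (¬z ↔ (x ⊕ z)) = max(0, 0.202 + 0.122 − 1) = max(0, -0.676) = 0.000
¬x ↔ (((x ⊕ z) → ¬y) ⊗ (¬z ↔ (x ⊕ z))) = 1 − |0.528 − 0.000| = 1 − 0.528 = 0.472
¬(¬x ↔ (((x ⊕ z) → ¬y) ⊗ (¬z ↔ (x ⊕ z)))) = 1 − 0.472 = 0.528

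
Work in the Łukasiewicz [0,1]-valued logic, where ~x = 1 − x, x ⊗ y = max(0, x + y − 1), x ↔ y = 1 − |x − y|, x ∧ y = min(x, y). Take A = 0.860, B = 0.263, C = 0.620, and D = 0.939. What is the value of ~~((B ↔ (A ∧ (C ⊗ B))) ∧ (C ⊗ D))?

0.559

C ⊗ B = max(0, 0.620 + 0.263 − 1) = max(0, -0.117) = 0.000
A ∧ (C ⊗ B) = min(0.860, 0.000) = 0.000
B ↔ (A ∧ (C ⊗ B)) = 1 − |0.263 − 0.000| = 1 − 0.263 = 0.737
C ⊗ D = max(0, 0.620 + 0.939 − 1) = max(0, 0.559) = 0.559
(B ↔ (A ∧ (C ⊗ B))) ∧ (C ⊗ D) = min(0.737, 0.559) = 0.559
~((B ↔ (A ∧ (C ⊗ B))) ∧ (C ⊗ D)) = 1 − 0.559 = 0.441
~~((B ↔ (A ∧ (C ⊗ B))) ∧ (C ⊗ D)) = 1 − 0.441 = 0.559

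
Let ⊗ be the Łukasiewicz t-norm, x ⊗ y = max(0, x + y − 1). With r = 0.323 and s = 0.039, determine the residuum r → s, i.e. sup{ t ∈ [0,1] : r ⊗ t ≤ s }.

The residuum of the Łukasiewicz t-norm gives the supremum: min(1, 1 − 0.323 + 0.039).
1 − 0.323 + 0.039 = 0.716, so t = min(1, 0.716) = 0.716.
Check: 0.323 ⊗ 0.716 = max(0, 0.039) = 0.039 ≤ 0.039.

0.716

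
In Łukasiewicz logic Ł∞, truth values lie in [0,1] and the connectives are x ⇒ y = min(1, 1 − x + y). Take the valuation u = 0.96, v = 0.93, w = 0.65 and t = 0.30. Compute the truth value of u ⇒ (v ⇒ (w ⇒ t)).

0.76

w ⇒ t = min(1, 1 − 0.65 + 0.30) = min(1, 0.65) = 0.65
v ⇒ (w ⇒ t) = min(1, 1 − 0.93 + 0.65) = min(1, 0.72) = 0.72
u ⇒ (v ⇒ (w ⇒ t)) = min(1, 1 − 0.96 + 0.72) = min(1, 0.76) = 0.76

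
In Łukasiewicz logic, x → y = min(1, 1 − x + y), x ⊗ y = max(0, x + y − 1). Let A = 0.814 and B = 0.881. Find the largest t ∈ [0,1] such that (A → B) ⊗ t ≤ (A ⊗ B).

0.695

A → B = min(1, 1 − 0.814 + 0.881) = min(1, 1.067) = 1.000
So the left factor is A → B = 1.000.
A ⊗ B = max(0, 0.814 + 0.881 − 1) = max(0, 0.695) = 0.695
So the right-hand bound is A ⊗ B = 0.695.
The residuum of the Łukasiewicz t-norm gives the supremum: min(1, 1 − 1.000 + 0.695).
1 − 1.000 + 0.695 = 0.695, so t = min(1, 0.695) = 0.695.
Check: 1.000 ⊗ 0.695 = max(0, 0.695) = 0.695 ≤ 0.695.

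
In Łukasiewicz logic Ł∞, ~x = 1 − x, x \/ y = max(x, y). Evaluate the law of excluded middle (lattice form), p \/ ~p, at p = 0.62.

0.62

~p = 1 − 0.62 = 0.38
p \/ ~p = max(0.62, 0.38) = 0.62
(The value 0.62 < 1 shows this instance is not satisfied; not a Ł∞-tautology — its value is max(a, 1−a).)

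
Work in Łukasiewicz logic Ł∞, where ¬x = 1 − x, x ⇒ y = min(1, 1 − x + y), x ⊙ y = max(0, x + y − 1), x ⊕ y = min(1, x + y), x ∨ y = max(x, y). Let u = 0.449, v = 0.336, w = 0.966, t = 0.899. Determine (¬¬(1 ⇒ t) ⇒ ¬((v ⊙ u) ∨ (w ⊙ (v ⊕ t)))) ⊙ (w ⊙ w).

1 ⇒ t = min(1, 1 − 1.000 + 0.899) = min(1, 0.899) = 0.899
¬(1 ⇒ t) = 1 − 0.899 = 0.101
¬¬(1 ⇒ t) = 1 − 0.101 = 0.899
v ⊙ u = max(0, 0.336 + 0.449 − 1) = max(0, -0.215) = 0.000
v ⊕ t = min(1, 0.336 + 0.899) = min(1, 1.235) = 1.000
w ⊙ (v ⊕ t) = max(0, 0.966 + 1.000 − 1) = max(0, 0.966) = 0.966
(v ⊙ u) ∨ (w ⊙ (v ⊕ t)) = max(0.000, 0.966) = 0.966
¬((v ⊙ u) ∨ (w ⊙ (v ⊕ t))) = 1 − 0.966 = 0.034
¬¬(1 ⇒ t) ⇒ ¬((v ⊙ u) ∨ (w ⊙ (v ⊕ t))) = min(1, 1 − 0.899 + 0.034) = min(1, 0.135) = 0.135
w ⊙ w = max(0, 0.966 + 0.966 − 1) = max(0, 0.932) = 0.932
(¬¬(1 ⇒ t) ⇒ ¬((v ⊙ u) ∨ (w ⊙ (v ⊕ t)))) ⊙ (w ⊙ w) = max(0, 0.135 + 0.932 − 1) = max(0, 0.067) = 0.067

0.067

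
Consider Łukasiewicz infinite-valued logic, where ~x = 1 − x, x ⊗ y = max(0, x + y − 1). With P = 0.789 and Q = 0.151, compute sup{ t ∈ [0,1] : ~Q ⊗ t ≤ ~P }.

0.362

~Q = 1 − 0.151 = 0.849
So the left factor is ~Q = 0.849.
~P = 1 − 0.789 = 0.211
So the right-hand bound is ~P = 0.211.
The residuum of the Łukasiewicz t-norm gives the supremum: min(1, 1 − 0.849 + 0.211).
1 − 0.849 + 0.211 = 0.362, so t = min(1, 0.362) = 0.362.
Check: 0.849 ⊗ 0.362 = max(0, 0.211) = 0.211 ≤ 0.211.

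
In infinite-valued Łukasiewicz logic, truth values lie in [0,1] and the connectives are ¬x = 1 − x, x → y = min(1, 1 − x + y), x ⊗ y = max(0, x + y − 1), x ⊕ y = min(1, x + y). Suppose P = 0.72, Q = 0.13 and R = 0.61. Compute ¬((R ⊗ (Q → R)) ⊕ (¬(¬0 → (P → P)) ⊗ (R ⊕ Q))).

0.39

Q → R = min(1, 1 − 0.13 + 0.61) = min(1, 1.48) = 1.00
R ⊗ (Q → R) = max(0, 0.61 + 1.00 − 1) = max(0, 0.61) = 0.61
¬0 = 1 − 0.00 = 1.00
P → P = min(1, 1 − 0.72 + 0.72) = min(1, 1.00) = 1.00
¬0 → (P → P) = min(1, 1 − 1.00 + 1.00) = min(1, 1.00) = 1.00
¬(¬0 → (P → P)) = 1 − 1.00 = 0.00
R ⊕ Q = min(1, 0.61 + 0.13) = min(1, 0.74) = 0.74
¬(¬0 → (P → P)) ⊗ (R ⊕ Q) = max(0, 0.00 + 0.74 − 1) = max(0, -0.26) = 0.00
(R ⊗ (Q → R)) ⊕ (¬(¬0 → (P → P)) ⊗ (R ⊕ Q)) = min(1, 0.61 + 0.00) = min(1, 0.61) = 0.61
¬((R ⊗ (Q → R)) ⊕ (¬(¬0 → (P → P)) ⊗ (R ⊕ Q))) = 1 − 0.61 = 0.39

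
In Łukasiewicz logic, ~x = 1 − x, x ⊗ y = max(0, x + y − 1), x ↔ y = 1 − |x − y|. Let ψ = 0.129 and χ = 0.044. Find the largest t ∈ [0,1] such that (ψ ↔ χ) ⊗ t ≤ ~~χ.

0.129

ψ ↔ χ = 1 − |0.129 − 0.044| = 1 − 0.085 = 0.915
So the left factor is ψ ↔ χ = 0.915.
~χ = 1 − 0.044 = 0.956
~~χ = 1 − 0.956 = 0.044
So the right-hand bound is ~~χ = 0.044.
The residuum of the Łukasiewicz t-norm gives the supremum: min(1, 1 − 0.915 + 0.044).
1 − 0.915 + 0.044 = 0.129, so t = min(1, 0.129) = 0.129.
Check: 0.915 ⊗ 0.129 = max(0, 0.044) = 0.044 ≤ 0.044.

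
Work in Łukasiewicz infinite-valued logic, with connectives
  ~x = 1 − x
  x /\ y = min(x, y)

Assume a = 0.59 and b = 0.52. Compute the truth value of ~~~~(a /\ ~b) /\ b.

0.48

~b = 1 − 0.52 = 0.48
a /\ ~b = min(0.59, 0.48) = 0.48
~(a /\ ~b) = 1 − 0.48 = 0.52
~~(a /\ ~b) = 1 − 0.52 = 0.48
~~~(a /\ ~b) = 1 − 0.48 = 0.52
~~~~(a /\ ~b) = 1 − 0.52 = 0.48
~~~~(a /\ ~b) /\ b = min(0.48, 0.52) = 0.48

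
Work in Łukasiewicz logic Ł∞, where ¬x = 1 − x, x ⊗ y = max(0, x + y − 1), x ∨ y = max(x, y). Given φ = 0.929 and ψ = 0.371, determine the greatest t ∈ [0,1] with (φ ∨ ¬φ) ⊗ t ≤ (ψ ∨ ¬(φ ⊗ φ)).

0.442

¬φ = 1 − 0.929 = 0.071
φ ∨ ¬φ = max(0.929, 0.071) = 0.929
So the left factor is φ ∨ ¬φ = 0.929.
φ ⊗ φ = max(0, 0.929 + 0.929 − 1) = max(0, 0.858) = 0.858
¬(φ ⊗ φ) = 1 − 0.858 = 0.142
ψ ∨ ¬(φ ⊗ φ) = max(0.371, 0.142) = 0.371
So the right-hand bound is ψ ∨ ¬(φ ⊗ φ) = 0.371.
The residuum of the Łukasiewicz t-norm gives the supremum: min(1, 1 − 0.929 + 0.371).
1 − 0.929 + 0.371 = 0.442, so t = min(1, 0.442) = 0.442.
Check: 0.929 ⊗ 0.442 = max(0, 0.371) = 0.371 ≤ 0.371.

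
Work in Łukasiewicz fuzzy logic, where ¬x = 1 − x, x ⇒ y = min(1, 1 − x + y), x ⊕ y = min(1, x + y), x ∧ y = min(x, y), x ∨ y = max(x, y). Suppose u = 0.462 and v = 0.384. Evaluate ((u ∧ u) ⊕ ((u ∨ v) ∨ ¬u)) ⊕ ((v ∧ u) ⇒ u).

1.000

u ∧ u = min(0.462, 0.462) = 0.462
u ∨ v = max(0.462, 0.384) = 0.462
¬u = 1 − 0.462 = 0.538
(u ∨ v) ∨ ¬u = max(0.462, 0.538) = 0.538
(u ∧ u) ⊕ ((u ∨ v) ∨ ¬u) = min(1, 0.462 + 0.538) = min(1, 1.000) = 1.000
v ∧ u = min(0.384, 0.462) = 0.384
(v ∧ u) ⇒ u = min(1, 1 − 0.384 + 0.462) = min(1, 1.078) = 1.000
((u ∧ u) ⊕ ((u ∨ v) ∨ ¬u)) ⊕ ((v ∧ u) ⇒ u) = min(1, 1.000 + 1.000) = min(1, 2.000) = 1.000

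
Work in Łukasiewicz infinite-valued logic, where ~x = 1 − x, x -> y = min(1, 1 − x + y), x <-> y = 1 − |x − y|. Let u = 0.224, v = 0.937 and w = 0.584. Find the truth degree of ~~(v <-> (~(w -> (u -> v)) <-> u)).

u -> v = min(1, 1 − 0.224 + 0.937) = min(1, 1.713) = 1.000
w -> (u -> v) = min(1, 1 − 0.584 + 1.000) = min(1, 1.416) = 1.000
~(w -> (u -> v)) = 1 − 1.000 = 0.000
~(w -> (u -> v)) <-> u = 1 − |0.000 − 0.224| = 1 − 0.224 = 0.776
v <-> (~(w -> (u -> v)) <-> u) = 1 − |0.937 − 0.776| = 1 − 0.161 = 0.839
~(v <-> (~(w -> (u -> v)) <-> u)) = 1 − 0.839 = 0.161
~~(v <-> (~(w -> (u -> v)) <-> u)) = 1 − 0.161 = 0.839

0.839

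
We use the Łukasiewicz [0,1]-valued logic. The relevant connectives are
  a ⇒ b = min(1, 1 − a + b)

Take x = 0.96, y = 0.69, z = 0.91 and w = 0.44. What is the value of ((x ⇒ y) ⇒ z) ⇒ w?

x ⇒ y = min(1, 1 − 0.96 + 0.69) = min(1, 0.73) = 0.73
(x ⇒ y) ⇒ z = min(1, 1 − 0.73 + 0.91) = min(1, 1.18) = 1.00
((x ⇒ y) ⇒ z) ⇒ w = min(1, 1 − 1.00 + 0.44) = min(1, 0.44) = 0.44

0.44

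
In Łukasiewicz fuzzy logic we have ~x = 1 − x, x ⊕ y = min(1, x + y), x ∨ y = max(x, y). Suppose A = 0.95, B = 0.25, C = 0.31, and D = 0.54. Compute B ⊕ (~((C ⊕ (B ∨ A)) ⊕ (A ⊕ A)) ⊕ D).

B ∨ A = max(0.25, 0.95) = 0.95
C ⊕ (B ∨ A) = min(1, 0.31 + 0.95) = min(1, 1.26) = 1.00
A ⊕ A = min(1, 0.95 + 0.95) = min(1, 1.90) = 1.00
(C ⊕ (B ∨ A)) ⊕ (A ⊕ A) = min(1, 1.00 + 1.00) = min(1, 2.00) = 1.00
~((C ⊕ (B ∨ A)) ⊕ (A ⊕ A)) = 1 − 1.00 = 0.00
~((C ⊕ (B ∨ A)) ⊕ (A ⊕ A)) ⊕ D = min(1, 0.00 + 0.54) = min(1, 0.54) = 0.54
B ⊕ (~((C ⊕ (B ∨ A)) ⊕ (A ⊕ A)) ⊕ D) = min(1, 0.25 + 0.54) = min(1, 0.79) = 0.79

0.79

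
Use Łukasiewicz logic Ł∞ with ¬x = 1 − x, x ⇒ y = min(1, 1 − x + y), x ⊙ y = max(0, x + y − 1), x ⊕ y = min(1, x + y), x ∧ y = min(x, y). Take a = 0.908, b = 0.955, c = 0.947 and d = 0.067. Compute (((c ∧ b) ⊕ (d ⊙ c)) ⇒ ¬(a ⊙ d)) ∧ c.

0.947

c ∧ b = min(0.947, 0.955) = 0.947
d ⊙ c = max(0, 0.067 + 0.947 − 1) = max(0, 0.014) = 0.014
(c ∧ b) ⊕ (d ⊙ c) = min(1, 0.947 + 0.014) = min(1, 0.961) = 0.961
a ⊙ d = max(0, 0.908 + 0.067 − 1) = max(0, -0.025) = 0.000
¬(a ⊙ d) = 1 − 0.000 = 1.000
((c ∧ b) ⊕ (d ⊙ c)) ⇒ ¬(a ⊙ d) = min(1, 1 − 0.961 + 1.000) = min(1, 1.039) = 1.000
(((c ∧ b) ⊕ (d ⊙ c)) ⇒ ¬(a ⊙ d)) ∧ c = min(1.000, 0.947) = 0.947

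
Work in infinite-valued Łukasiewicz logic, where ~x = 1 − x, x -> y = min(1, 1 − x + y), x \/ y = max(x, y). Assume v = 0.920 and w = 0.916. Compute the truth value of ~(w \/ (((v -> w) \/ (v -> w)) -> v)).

v -> w = min(1, 1 − 0.920 + 0.916) = min(1, 0.996) = 0.996
(v -> w) \/ (v -> w) = max(0.996, 0.996) = 0.996
((v -> w) \/ (v -> w)) -> v = min(1, 1 − 0.996 + 0.920) = min(1, 0.924) = 0.924
w \/ (((v -> w) \/ (v -> w)) -> v) = max(0.916, 0.924) = 0.924
~(w \/ (((v -> w) \/ (v -> w)) -> v)) = 1 − 0.924 = 0.076

0.076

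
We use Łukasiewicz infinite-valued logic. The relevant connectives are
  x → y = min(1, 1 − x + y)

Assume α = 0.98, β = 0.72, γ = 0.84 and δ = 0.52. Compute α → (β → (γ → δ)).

0.98

γ → δ = min(1, 1 − 0.84 + 0.52) = min(1, 0.68) = 0.68
β → (γ → δ) = min(1, 1 − 0.72 + 0.68) = min(1, 0.96) = 0.96
α → (β → (γ → δ)) = min(1, 1 − 0.98 + 0.96) = min(1, 0.98) = 0.98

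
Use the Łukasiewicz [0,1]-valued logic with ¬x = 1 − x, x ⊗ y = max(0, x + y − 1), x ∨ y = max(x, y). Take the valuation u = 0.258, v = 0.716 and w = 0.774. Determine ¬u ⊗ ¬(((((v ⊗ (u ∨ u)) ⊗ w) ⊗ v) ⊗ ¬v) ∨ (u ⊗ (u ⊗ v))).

0.742

¬u = 1 − 0.258 = 0.742
u ∨ u = max(0.258, 0.258) = 0.258
v ⊗ (u ∨ u) = max(0, 0.716 + 0.258 − 1) = max(0, -0.026) = 0.000
(v ⊗ (u ∨ u)) ⊗ w = max(0, 0.000 + 0.774 − 1) = max(0, -0.226) = 0.000
((v ⊗ (u ∨ u)) ⊗ w) ⊗ v = max(0, 0.000 + 0.716 − 1) = max(0, -0.284) = 0.000
¬v = 1 − 0.716 = 0.284
(((v ⊗ (u ∨ u)) ⊗ w) ⊗ v) ⊗ ¬v = max(0, 0.000 + 0.284 − 1) = max(0, -0.716) = 0.000
u ⊗ v = max(0, 0.258 + 0.716 − 1) = max(0, -0.026) = 0.000
u ⊗ (u ⊗ v) = max(0, 0.258 + 0.000 − 1) = max(0, -0.742) = 0.000
((((v ⊗ (u ∨ u)) ⊗ w) ⊗ v) ⊗ ¬v) ∨ (u ⊗ (u ⊗ v)) = max(0.000, 0.000) = 0.000
¬(((((v ⊗ (u ∨ u)) ⊗ w) ⊗ v) ⊗ ¬v) ∨ (u ⊗ (u ⊗ v))) = 1 − 0.000 = 1.000
¬u ⊗ ¬(((((v ⊗ (u ∨ u)) ⊗ w) ⊗ v) ⊗ ¬v) ∨ (u ⊗ (u ⊗ v))) = max(0, 0.742 + 1.000 − 1) = max(0, 0.742) = 0.742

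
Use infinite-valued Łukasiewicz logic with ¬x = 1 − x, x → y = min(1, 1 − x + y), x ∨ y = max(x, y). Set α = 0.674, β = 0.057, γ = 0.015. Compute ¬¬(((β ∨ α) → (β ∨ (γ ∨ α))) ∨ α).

1.000

β ∨ α = max(0.057, 0.674) = 0.674
γ ∨ α = max(0.015, 0.674) = 0.674
β ∨ (γ ∨ α) = max(0.057, 0.674) = 0.674
(β ∨ α) → (β ∨ (γ ∨ α)) = min(1, 1 − 0.674 + 0.674) = min(1, 1.000) = 1.000
((β ∨ α) → (β ∨ (γ ∨ α))) ∨ α = max(1.000, 0.674) = 1.000
¬(((β ∨ α) → (β ∨ (γ ∨ α))) ∨ α) = 1 − 1.000 = 0.000
¬¬(((β ∨ α) → (β ∨ (γ ∨ α))) ∨ α) = 1 − 0.000 = 1.000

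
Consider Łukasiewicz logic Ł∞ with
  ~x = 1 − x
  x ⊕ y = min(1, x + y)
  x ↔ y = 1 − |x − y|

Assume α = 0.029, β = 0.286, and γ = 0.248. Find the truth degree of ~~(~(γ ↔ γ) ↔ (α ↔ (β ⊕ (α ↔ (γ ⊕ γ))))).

γ ↔ γ = 1 − |0.248 − 0.248| = 1 − 0.000 = 1.000
~(γ ↔ γ) = 1 − 1.000 = 0.000
γ ⊕ γ = min(1, 0.248 + 0.248) = min(1, 0.496) = 0.496
α ↔ (γ ⊕ γ) = 1 − |0.029 − 0.496| = 1 − 0.467 = 0.533
β ⊕ (α ↔ (γ ⊕ γ)) = min(1, 0.286 + 0.533) = min(1, 0.819) = 0.819
α ↔ (β ⊕ (α ↔ (γ ⊕ γ))) = 1 − |0.029 − 0.819| = 1 − 0.790 = 0.210
~(γ ↔ γ) ↔ (α ↔ (β ⊕ (α ↔ (γ ⊕ γ)))) = 1 − |0.000 − 0.210| = 1 − 0.210 = 0.790
~(~(γ ↔ γ) ↔ (α ↔ (β ⊕ (α ↔ (γ ⊕ γ))))) = 1 − 0.790 = 0.210
~~(~(γ ↔ γ) ↔ (α ↔ (β ⊕ (α ↔ (γ ⊕ γ))))) = 1 − 0.210 = 0.790

0.790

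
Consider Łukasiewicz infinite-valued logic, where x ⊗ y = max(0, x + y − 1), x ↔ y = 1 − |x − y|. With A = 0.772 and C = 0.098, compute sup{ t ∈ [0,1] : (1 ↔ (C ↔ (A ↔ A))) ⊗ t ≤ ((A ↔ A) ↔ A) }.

A ↔ A = 1 − |0.772 − 0.772| = 1 − 0.000 = 1.000
C ↔ (A ↔ A) = 1 − |0.098 − 1.000| = 1 − 0.902 = 0.098
1 ↔ (C ↔ (A ↔ A)) = 1 − |1.000 − 0.098| = 1 − 0.902 = 0.098
So the left factor is 1 ↔ (C ↔ (A ↔ A)) = 0.098.
(A ↔ A) ↔ A = 1 − |1.000 − 0.772| = 1 − 0.228 = 0.772
So the right-hand bound is (A ↔ A) ↔ A = 0.772.
The residuum of the Łukasiewicz t-norm gives the supremum: min(1, 1 − 0.098 + 0.772).
1 − 0.098 + 0.772 = 1.674, so t = min(1, 1.674) = 1.000.
Check: 0.098 ⊗ 1.000 = max(0, 0.098) = 0.098 ≤ 0.772.

1.000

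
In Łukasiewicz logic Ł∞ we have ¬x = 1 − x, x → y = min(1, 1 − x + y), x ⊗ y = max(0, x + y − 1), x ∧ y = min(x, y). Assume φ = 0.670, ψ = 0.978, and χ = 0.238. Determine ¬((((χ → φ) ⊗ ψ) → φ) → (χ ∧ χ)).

0.454

χ → φ = min(1, 1 − 0.238 + 0.670) = min(1, 1.432) = 1.000
(χ → φ) ⊗ ψ = max(0, 1.000 + 0.978 − 1) = max(0, 0.978) = 0.978
((χ → φ) ⊗ ψ) → φ = min(1, 1 − 0.978 + 0.670) = min(1, 0.692) = 0.692
χ ∧ χ = min(0.238, 0.238) = 0.238
(((χ → φ) ⊗ ψ) → φ) → (χ ∧ χ) = min(1, 1 − 0.692 + 0.238) = min(1, 0.546) = 0.546
¬((((χ → φ) ⊗ ψ) → φ) → (χ ∧ χ)) = 1 − 0.546 = 0.454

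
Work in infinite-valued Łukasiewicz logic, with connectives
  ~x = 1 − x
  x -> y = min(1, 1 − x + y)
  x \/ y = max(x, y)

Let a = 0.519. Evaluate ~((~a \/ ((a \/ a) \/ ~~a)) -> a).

~a = 1 − 0.519 = 0.481
a \/ a = max(0.519, 0.519) = 0.519
~~a = 1 − 0.481 = 0.519
(a \/ a) \/ ~~a = max(0.519, 0.519) = 0.519
~a \/ ((a \/ a) \/ ~~a) = max(0.481, 0.519) = 0.519
(~a \/ ((a \/ a) \/ ~~a)) -> a = min(1, 1 − 0.519 + 0.519) = min(1, 1.000) = 1.000
~((~a \/ ((a \/ a) \/ ~~a)) -> a) = 1 − 1.000 = 0.000

0.000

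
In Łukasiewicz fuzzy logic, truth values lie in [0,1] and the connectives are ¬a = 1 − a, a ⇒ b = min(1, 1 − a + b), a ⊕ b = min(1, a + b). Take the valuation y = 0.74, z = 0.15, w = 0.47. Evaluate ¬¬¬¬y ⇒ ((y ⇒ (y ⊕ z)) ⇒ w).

0.73

¬y = 1 − 0.74 = 0.26
¬¬y = 1 − 0.26 = 0.74
¬¬¬y = 1 − 0.74 = 0.26
¬¬¬¬y = 1 − 0.26 = 0.74
y ⊕ z = min(1, 0.74 + 0.15) = min(1, 0.89) = 0.89
y ⇒ (y ⊕ z) = min(1, 1 − 0.74 + 0.89) = min(1, 1.15) = 1.00
(y ⇒ (y ⊕ z)) ⇒ w = min(1, 1 − 1.00 + 0.47) = min(1, 0.47) = 0.47
¬¬¬¬y ⇒ ((y ⇒ (y ⊕ z)) ⇒ w) = min(1, 1 − 0.74 + 0.47) = min(1, 0.73) = 0.73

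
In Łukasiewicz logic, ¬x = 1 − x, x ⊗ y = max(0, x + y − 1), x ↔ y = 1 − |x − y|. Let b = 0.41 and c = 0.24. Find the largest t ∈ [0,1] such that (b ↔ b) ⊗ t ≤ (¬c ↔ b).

b ↔ b = 1 − |0.41 − 0.41| = 1 − 0.00 = 1.00
So the left factor is b ↔ b = 1.00.
¬c = 1 − 0.24 = 0.76
¬c ↔ b = 1 − |0.76 − 0.41| = 1 − 0.35 = 0.65
So the right-hand bound is ¬c ↔ b = 0.65.
The residuum of the Łukasiewicz t-norm gives the supremum: min(1, 1 − 1.00 + 0.65).
1 − 1.00 + 0.65 = 0.65, so t = min(1, 0.65) = 0.65.
Check: 1.00 ⊗ 0.65 = max(0, 0.65) = 0.65 ≤ 0.65.

0.65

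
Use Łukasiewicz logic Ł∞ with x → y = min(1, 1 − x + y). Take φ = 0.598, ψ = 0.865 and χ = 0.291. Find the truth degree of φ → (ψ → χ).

ψ → χ = min(1, 1 − 0.865 + 0.291) = min(1, 0.426) = 0.426
φ → (ψ → χ) = min(1, 1 − 0.598 + 0.426) = min(1, 0.828) = 0.828

0.828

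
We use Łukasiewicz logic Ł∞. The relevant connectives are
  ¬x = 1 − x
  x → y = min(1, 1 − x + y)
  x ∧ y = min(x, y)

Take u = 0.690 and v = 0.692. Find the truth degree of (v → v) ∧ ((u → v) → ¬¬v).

0.692

v → v = min(1, 1 − 0.692 + 0.692) = min(1, 1.000) = 1.000
u → v = min(1, 1 − 0.690 + 0.692) = min(1, 1.002) = 1.000
¬v = 1 − 0.692 = 0.308
¬¬v = 1 − 0.308 = 0.692
(u → v) → ¬¬v = min(1, 1 − 1.000 + 0.692) = min(1, 0.692) = 0.692
(v → v) ∧ ((u → v) → ¬¬v) = min(1.000, 0.692) = 0.692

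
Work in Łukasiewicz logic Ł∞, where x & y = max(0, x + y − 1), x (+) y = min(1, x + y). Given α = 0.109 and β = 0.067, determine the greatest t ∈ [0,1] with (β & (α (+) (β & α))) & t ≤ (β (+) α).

β & α = max(0, 0.067 + 0.109 − 1) = max(0, -0.824) = 0.000
α (+) (β & α) = min(1, 0.109 + 0.000) = min(1, 0.109) = 0.109
β & (α (+) (β & α)) = max(0, 0.067 + 0.109 − 1) = max(0, -0.824) = 0.000
So the left factor is β & (α (+) (β & α)) = 0.000.
β (+) α = min(1, 0.067 + 0.109) = min(1, 0.176) = 0.176
So the right-hand bound is β (+) α = 0.176.
The residuum of the Łukasiewicz t-norm gives the supremum: min(1, 1 − 0.000 + 0.176).
1 − 0.000 + 0.176 = 1.176, so t = min(1, 1.176) = 1.000.
Check: 0.000 & 1.000 = max(0, 0.000) = 0.000 ≤ 0.176.

1.000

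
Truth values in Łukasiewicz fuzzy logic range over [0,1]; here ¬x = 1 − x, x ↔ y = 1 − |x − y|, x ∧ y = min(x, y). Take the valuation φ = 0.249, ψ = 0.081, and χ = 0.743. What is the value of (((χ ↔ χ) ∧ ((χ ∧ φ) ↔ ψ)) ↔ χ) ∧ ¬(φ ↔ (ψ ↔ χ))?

0.089

χ ↔ χ = 1 − |0.743 − 0.743| = 1 − 0.000 = 1.000
χ ∧ φ = min(0.743, 0.249) = 0.249
(χ ∧ φ) ↔ ψ = 1 − |0.249 − 0.081| = 1 − 0.168 = 0.832
(χ ↔ χ) ∧ ((χ ∧ φ) ↔ ψ) = min(1.000, 0.832) = 0.832
((χ ↔ χ) ∧ ((χ ∧ φ) ↔ ψ)) ↔ χ = 1 − |0.832 − 0.743| = 1 − 0.089 = 0.911
ψ ↔ χ = 1 − |0.081 − 0.743| = 1 − 0.662 = 0.338
φ ↔ (ψ ↔ χ) = 1 − |0.249 − 0.338| = 1 − 0.089 = 0.911
¬(φ ↔ (ψ ↔ χ)) = 1 − 0.911 = 0.089
(((χ ↔ χ) ∧ ((χ ∧ φ) ↔ ψ)) ↔ χ) ∧ ¬(φ ↔ (ψ ↔ χ)) = min(0.911, 0.089) = 0.089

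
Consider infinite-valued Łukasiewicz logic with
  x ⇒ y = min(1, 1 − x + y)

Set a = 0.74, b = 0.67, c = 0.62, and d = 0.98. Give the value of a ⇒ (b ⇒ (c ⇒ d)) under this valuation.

1.00

c ⇒ d = min(1, 1 − 0.62 + 0.98) = min(1, 1.36) = 1.00
b ⇒ (c ⇒ d) = min(1, 1 − 0.67 + 1.00) = min(1, 1.33) = 1.00
a ⇒ (b ⇒ (c ⇒ d)) = min(1, 1 − 0.74 + 1.00) = min(1, 1.26) = 1.00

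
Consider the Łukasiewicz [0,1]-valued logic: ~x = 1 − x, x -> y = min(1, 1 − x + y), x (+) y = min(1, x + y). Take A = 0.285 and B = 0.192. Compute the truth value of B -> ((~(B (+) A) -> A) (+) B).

B (+) A = min(1, 0.192 + 0.285) = min(1, 0.477) = 0.477
~(B (+) A) = 1 − 0.477 = 0.523
~(B (+) A) -> A = min(1, 1 − 0.523 + 0.285) = min(1, 0.762) = 0.762
(~(B (+) A) -> A) (+) B = min(1, 0.762 + 0.192) = min(1, 0.954) = 0.954
B -> ((~(B (+) A) -> A) (+) B) = min(1, 1 − 0.192 + 0.954) = min(1, 1.762) = 1.000

1.000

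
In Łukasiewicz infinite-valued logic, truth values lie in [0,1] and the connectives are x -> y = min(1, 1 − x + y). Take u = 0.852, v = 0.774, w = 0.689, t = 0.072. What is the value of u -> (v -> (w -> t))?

0.757

w -> t = min(1, 1 − 0.689 + 0.072) = min(1, 0.383) = 0.383
v -> (w -> t) = min(1, 1 − 0.774 + 0.383) = min(1, 0.609) = 0.609
u -> (v -> (w -> t)) = min(1, 1 − 0.852 + 0.609) = min(1, 0.757) = 0.757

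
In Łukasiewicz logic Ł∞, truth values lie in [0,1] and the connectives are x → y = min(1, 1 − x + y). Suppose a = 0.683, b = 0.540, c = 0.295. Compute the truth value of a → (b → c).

1.000

b → c = min(1, 1 − 0.540 + 0.295) = min(1, 0.755) = 0.755
a → (b → c) = min(1, 1 − 0.683 + 0.755) = min(1, 1.072) = 1.000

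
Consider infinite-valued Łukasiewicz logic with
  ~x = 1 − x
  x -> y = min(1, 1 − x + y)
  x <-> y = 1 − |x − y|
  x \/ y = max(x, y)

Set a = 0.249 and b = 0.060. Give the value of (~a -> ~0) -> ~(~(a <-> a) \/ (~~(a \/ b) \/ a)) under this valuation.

0.751

~a = 1 − 0.249 = 0.751
~0 = 1 − 0.000 = 1.000
~a -> ~0 = min(1, 1 − 0.751 + 1.000) = min(1, 1.249) = 1.000
a <-> a = 1 − |0.249 − 0.249| = 1 − 0.000 = 1.000
~(a <-> a) = 1 − 1.000 = 0.000
a \/ b = max(0.249, 0.060) = 0.249
~(a \/ b) = 1 − 0.249 = 0.751
~~(a \/ b) = 1 − 0.751 = 0.249
~~(a \/ b) \/ a = max(0.249, 0.249) = 0.249
~(a <-> a) \/ (~~(a \/ b) \/ a) = max(0.000, 0.249) = 0.249
~(~(a <-> a) \/ (~~(a \/ b) \/ a)) = 1 − 0.249 = 0.751
(~a -> ~0) -> ~(~(a <-> a) \/ (~~(a \/ b) \/ a)) = min(1, 1 − 1.000 + 0.751) = min(1, 0.751) = 0.751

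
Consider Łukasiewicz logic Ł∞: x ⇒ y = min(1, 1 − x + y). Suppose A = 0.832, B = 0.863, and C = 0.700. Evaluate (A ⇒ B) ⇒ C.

0.700

A ⇒ B = min(1, 1 − 0.832 + 0.863) = min(1, 1.031) = 1.000
(A ⇒ B) ⇒ C = min(1, 1 − 1.000 + 0.700) = min(1, 0.700) = 0.700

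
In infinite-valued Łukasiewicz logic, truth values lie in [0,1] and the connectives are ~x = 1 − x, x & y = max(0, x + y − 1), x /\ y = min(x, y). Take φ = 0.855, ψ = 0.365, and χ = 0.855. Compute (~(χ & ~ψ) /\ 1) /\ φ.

~ψ = 1 − 0.365 = 0.635
χ & ~ψ = max(0, 0.855 + 0.635 − 1) = max(0, 0.490) = 0.490
~(χ & ~ψ) = 1 − 0.490 = 0.510
~(χ & ~ψ) /\ 1 = min(0.510, 1.000) = 0.510
(~(χ & ~ψ) /\ 1) /\ φ = min(0.510, 0.855) = 0.510

0.510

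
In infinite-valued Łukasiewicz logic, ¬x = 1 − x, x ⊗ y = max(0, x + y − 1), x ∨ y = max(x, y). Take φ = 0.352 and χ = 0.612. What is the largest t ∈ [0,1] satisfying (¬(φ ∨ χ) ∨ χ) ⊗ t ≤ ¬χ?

0.776

φ ∨ χ = max(0.352, 0.612) = 0.612
¬(φ ∨ χ) = 1 − 0.612 = 0.388
¬(φ ∨ χ) ∨ χ = max(0.388, 0.612) = 0.612
So the left factor is ¬(φ ∨ χ) ∨ χ = 0.612.
¬χ = 1 − 0.612 = 0.388
So the right-hand bound is ¬χ = 0.388.
The residuum of the Łukasiewicz t-norm gives the supremum: min(1, 1 − 0.612 + 0.388).
1 − 0.612 + 0.388 = 0.776, so t = min(1, 0.776) = 0.776.
Check: 0.612 ⊗ 0.776 = max(0, 0.388) = 0.388 ≤ 0.388.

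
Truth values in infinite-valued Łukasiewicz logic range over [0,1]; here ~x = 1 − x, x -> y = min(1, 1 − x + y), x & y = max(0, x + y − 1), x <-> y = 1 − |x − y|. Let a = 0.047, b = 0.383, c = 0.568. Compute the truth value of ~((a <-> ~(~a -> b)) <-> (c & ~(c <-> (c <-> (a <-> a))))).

~a = 1 − 0.047 = 0.953
~a -> b = min(1, 1 − 0.953 + 0.383) = min(1, 0.430) = 0.430
~(~a -> b) = 1 − 0.430 = 0.570
a <-> ~(~a -> b) = 1 − |0.047 − 0.570| = 1 − 0.523 = 0.477
a <-> a = 1 − |0.047 − 0.047| = 1 − 0.000 = 1.000
c <-> (a <-> a) = 1 − |0.568 − 1.000| = 1 − 0.432 = 0.568
c <-> (c <-> (a <-> a)) = 1 − |0.568 − 0.568| = 1 − 0.000 = 1.000
~(c <-> (c <-> (a <-> a))) = 1 − 1.000 = 0.000
c & ~(c <-> (c <-> (a <-> a))) = max(0, 0.568 + 0.000 − 1) = max(0, -0.432) = 0.000
(a <-> ~(~a -> b)) <-> (c & ~(c <-> (c <-> (a <-> a)))) = 1 − |0.477 − 0.000| = 1 − 0.477 = 0.523
~((a <-> ~(~a -> b)) <-> (c & ~(c <-> (c <-> (a <-> a))))) = 1 − 0.523 = 0.477

0.477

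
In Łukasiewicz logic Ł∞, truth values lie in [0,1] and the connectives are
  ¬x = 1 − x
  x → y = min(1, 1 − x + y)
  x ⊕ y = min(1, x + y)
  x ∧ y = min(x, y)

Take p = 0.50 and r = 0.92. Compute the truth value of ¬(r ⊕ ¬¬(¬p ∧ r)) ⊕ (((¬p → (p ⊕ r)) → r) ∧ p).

¬p = 1 − 0.50 = 0.50
¬p ∧ r = min(0.50, 0.92) = 0.50
¬(¬p ∧ r) = 1 − 0.50 = 0.50
¬¬(¬p ∧ r) = 1 − 0.50 = 0.50
r ⊕ ¬¬(¬p ∧ r) = min(1, 0.92 + 0.50) = min(1, 1.42) = 1.00
¬(r ⊕ ¬¬(¬p ∧ r)) = 1 − 1.00 = 0.00
p ⊕ r = min(1, 0.50 + 0.92) = min(1, 1.42) = 1.00
¬p → (p ⊕ r) = min(1, 1 − 0.50 + 1.00) = min(1, 1.50) = 1.00
(¬p → (p ⊕ r)) → r = min(1, 1 − 1.00 + 0.92) = min(1, 0.92) = 0.92
((¬p → (p ⊕ r)) → r) ∧ p = min(0.92, 0.50) = 0.50
¬(r ⊕ ¬¬(¬p ∧ r)) ⊕ (((¬p → (p ⊕ r)) → r) ∧ p) = min(1, 0.00 + 0.50) = min(1, 0.50) = 0.50

0.50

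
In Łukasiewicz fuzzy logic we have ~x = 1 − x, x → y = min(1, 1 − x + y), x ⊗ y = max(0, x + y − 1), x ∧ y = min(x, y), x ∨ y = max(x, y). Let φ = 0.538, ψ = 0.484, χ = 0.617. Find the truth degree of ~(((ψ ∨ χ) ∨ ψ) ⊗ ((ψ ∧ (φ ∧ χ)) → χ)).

0.383

ψ ∨ χ = max(0.484, 0.617) = 0.617
(ψ ∨ χ) ∨ ψ = max(0.617, 0.484) = 0.617
φ ∧ χ = min(0.538, 0.617) = 0.538
ψ ∧ (φ ∧ χ) = min(0.484, 0.538) = 0.484
(ψ ∧ (φ ∧ χ)) → χ = min(1, 1 − 0.484 + 0.617) = min(1, 1.133) = 1.000
((ψ ∨ χ) ∨ ψ) ⊗ ((ψ ∧ (φ ∧ χ)) → χ) = max(0, 0.617 + 1.000 − 1) = max(0, 0.617) = 0.617
~(((ψ ∨ χ) ∨ ψ) ⊗ ((ψ ∧ (φ ∧ χ)) → χ)) = 1 − 0.617 = 0.383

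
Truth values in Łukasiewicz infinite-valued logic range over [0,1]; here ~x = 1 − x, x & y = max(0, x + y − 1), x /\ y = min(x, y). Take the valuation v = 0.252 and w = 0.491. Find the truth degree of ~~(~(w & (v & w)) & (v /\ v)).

0.252

v & w = max(0, 0.252 + 0.491 − 1) = max(0, -0.257) = 0.000
w & (v & w) = max(0, 0.491 + 0.000 − 1) = max(0, -0.509) = 0.000
~(w & (v & w)) = 1 − 0.000 = 1.000
v /\ v = min(0.252, 0.252) = 0.252
~(w & (v & w)) & (v /\ v) = max(0, 1.000 + 0.252 − 1) = max(0, 0.252) = 0.252
~(~(w & (v & w)) & (v /\ v)) = 1 − 0.252 = 0.748
~~(~(w & (v & w)) & (v /\ v)) = 1 − 0.748 = 0.252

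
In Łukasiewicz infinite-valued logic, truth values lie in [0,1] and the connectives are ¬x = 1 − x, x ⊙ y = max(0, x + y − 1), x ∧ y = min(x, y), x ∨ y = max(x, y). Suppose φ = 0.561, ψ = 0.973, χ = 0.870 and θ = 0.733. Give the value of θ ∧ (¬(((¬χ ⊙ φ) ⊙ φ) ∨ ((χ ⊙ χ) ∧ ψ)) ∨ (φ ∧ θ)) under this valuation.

0.561

¬χ = 1 − 0.870 = 0.130
¬χ ⊙ φ = max(0, 0.130 + 0.561 − 1) = max(0, -0.309) = 0.000
(¬χ ⊙ φ) ⊙ φ = max(0, 0.000 + 0.561 − 1) = max(0, -0.439) = 0.000
χ ⊙ χ = max(0, 0.870 + 0.870 − 1) = max(0, 0.740) = 0.740
(χ ⊙ χ) ∧ ψ = min(0.740, 0.973) = 0.740
((¬χ ⊙ φ) ⊙ φ) ∨ ((χ ⊙ χ) ∧ ψ) = max(0.000, 0.740) = 0.740
¬(((¬χ ⊙ φ) ⊙ φ) ∨ ((χ ⊙ χ) ∧ ψ)) = 1 − 0.740 = 0.260
φ ∧ θ = min(0.561, 0.733) = 0.561
¬(((¬χ ⊙ φ) ⊙ φ) ∨ ((χ ⊙ χ) ∧ ψ)) ∨ (φ ∧ θ) = max(0.260, 0.561) = 0.561
θ ∧ (¬(((¬χ ⊙ φ) ⊙ φ) ∨ ((χ ⊙ χ) ∧ ψ)) ∨ (φ ∧ θ)) = min(0.733, 0.561) = 0.561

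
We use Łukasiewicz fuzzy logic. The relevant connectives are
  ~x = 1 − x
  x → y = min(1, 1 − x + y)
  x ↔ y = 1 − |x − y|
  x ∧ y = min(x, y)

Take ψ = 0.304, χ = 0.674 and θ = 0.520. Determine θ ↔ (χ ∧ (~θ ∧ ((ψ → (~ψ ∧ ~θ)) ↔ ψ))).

0.784

~θ = 1 − 0.520 = 0.480
~ψ = 1 − 0.304 = 0.696
~ψ ∧ ~θ = min(0.696, 0.480) = 0.480
ψ → (~ψ ∧ ~θ) = min(1, 1 − 0.304 + 0.480) = min(1, 1.176) = 1.000
(ψ → (~ψ ∧ ~θ)) ↔ ψ = 1 − |1.000 − 0.304| = 1 − 0.696 = 0.304
~θ ∧ ((ψ → (~ψ ∧ ~θ)) ↔ ψ) = min(0.480, 0.304) = 0.304
χ ∧ (~θ ∧ ((ψ → (~ψ ∧ ~θ)) ↔ ψ)) = min(0.674, 0.304) = 0.304
θ ↔ (χ ∧ (~θ ∧ ((ψ → (~ψ ∧ ~θ)) ↔ ψ))) = 1 − |0.520 − 0.304| = 1 − 0.216 = 0.784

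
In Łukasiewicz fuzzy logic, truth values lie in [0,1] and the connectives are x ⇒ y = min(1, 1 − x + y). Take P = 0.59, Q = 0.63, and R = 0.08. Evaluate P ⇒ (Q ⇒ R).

0.86

Q ⇒ R = min(1, 1 − 0.63 + 0.08) = min(1, 0.45) = 0.45
P ⇒ (Q ⇒ R) = min(1, 1 − 0.59 + 0.45) = min(1, 0.86) = 0.86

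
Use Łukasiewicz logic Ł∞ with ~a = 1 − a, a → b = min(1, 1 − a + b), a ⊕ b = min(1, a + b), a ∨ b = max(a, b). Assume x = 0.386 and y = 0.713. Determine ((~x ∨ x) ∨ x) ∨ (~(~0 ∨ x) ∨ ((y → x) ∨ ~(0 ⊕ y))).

0.673

~x = 1 − 0.386 = 0.614
~x ∨ x = max(0.614, 0.386) = 0.614
(~x ∨ x) ∨ x = max(0.614, 0.386) = 0.614
~0 = 1 − 0.000 = 1.000
~0 ∨ x = max(1.000, 0.386) = 1.000
~(~0 ∨ x) = 1 − 1.000 = 0.000
y → x = min(1, 1 − 0.713 + 0.386) = min(1, 0.673) = 0.673
0 ⊕ y = min(1, 0.000 + 0.713) = min(1, 0.713) = 0.713
~(0 ⊕ y) = 1 − 0.713 = 0.287
(y → x) ∨ ~(0 ⊕ y) = max(0.673, 0.287) = 0.673
~(~0 ∨ x) ∨ ((y → x) ∨ ~(0 ⊕ y)) = max(0.000, 0.673) = 0.673
((~x ∨ x) ∨ x) ∨ (~(~0 ∨ x) ∨ ((y → x) ∨ ~(0 ⊕ y))) = max(0.614, 0.673) = 0.673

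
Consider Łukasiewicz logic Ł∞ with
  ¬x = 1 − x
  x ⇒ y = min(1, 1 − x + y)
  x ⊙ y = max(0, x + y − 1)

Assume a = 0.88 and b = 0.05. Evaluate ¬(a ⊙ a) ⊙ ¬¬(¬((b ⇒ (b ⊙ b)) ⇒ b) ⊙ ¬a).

a ⊙ a = max(0, 0.88 + 0.88 − 1) = max(0, 0.76) = 0.76
¬(a ⊙ a) = 1 − 0.76 = 0.24
b ⊙ b = max(0, 0.05 + 0.05 − 1) = max(0, -0.90) = 0.00
b ⇒ (b ⊙ b) = min(1, 1 − 0.05 + 0.00) = min(1, 0.95) = 0.95
(b ⇒ (b ⊙ b)) ⇒ b = min(1, 1 − 0.95 + 0.05) = min(1, 0.10) = 0.10
¬((b ⇒ (b ⊙ b)) ⇒ b) = 1 − 0.10 = 0.90
¬a = 1 − 0.88 = 0.12
¬((b ⇒ (b ⊙ b)) ⇒ b) ⊙ ¬a = max(0, 0.90 + 0.12 − 1) = max(0, 0.02) = 0.02
¬(¬((b ⇒ (b ⊙ b)) ⇒ b) ⊙ ¬a) = 1 − 0.02 = 0.98
¬¬(¬((b ⇒ (b ⊙ b)) ⇒ b) ⊙ ¬a) = 1 − 0.98 = 0.02
¬(a ⊙ a) ⊙ ¬¬(¬((b ⇒ (b ⊙ b)) ⇒ b) ⊙ ¬a) = max(0, 0.24 + 0.02 − 1) = max(0, -0.74) = 0.00

0.00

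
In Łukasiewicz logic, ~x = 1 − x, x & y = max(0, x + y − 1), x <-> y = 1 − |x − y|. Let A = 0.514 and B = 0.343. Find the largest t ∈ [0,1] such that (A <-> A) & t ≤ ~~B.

A <-> A = 1 − |0.514 − 0.514| = 1 − 0.000 = 1.000
So the left factor is A <-> A = 1.000.
~B = 1 − 0.343 = 0.657
~~B = 1 − 0.657 = 0.343
So the right-hand bound is ~~B = 0.343.
The residuum of the Łukasiewicz t-norm gives the supremum: min(1, 1 − 1.000 + 0.343).
1 − 1.000 + 0.343 = 0.343, so t = min(1, 0.343) = 0.343.
Check: 1.000 & 0.343 = max(0, 0.343) = 0.343 ≤ 0.343.

0.343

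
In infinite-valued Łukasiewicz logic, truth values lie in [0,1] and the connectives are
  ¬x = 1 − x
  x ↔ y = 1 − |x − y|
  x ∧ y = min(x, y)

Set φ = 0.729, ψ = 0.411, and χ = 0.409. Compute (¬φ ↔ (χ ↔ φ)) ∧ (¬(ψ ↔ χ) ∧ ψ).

¬φ = 1 − 0.729 = 0.271
χ ↔ φ = 1 − |0.409 − 0.729| = 1 − 0.320 = 0.680
¬φ ↔ (χ ↔ φ) = 1 − |0.271 − 0.680| = 1 − 0.409 = 0.591
ψ ↔ χ = 1 − |0.411 − 0.409| = 1 − 0.002 = 0.998
¬(ψ ↔ χ) = 1 − 0.998 = 0.002
¬(ψ ↔ χ) ∧ ψ = min(0.002, 0.411) = 0.002
(¬φ ↔ (χ ↔ φ)) ∧ (¬(ψ ↔ χ) ∧ ψ) = min(0.591, 0.002) = 0.002

0.002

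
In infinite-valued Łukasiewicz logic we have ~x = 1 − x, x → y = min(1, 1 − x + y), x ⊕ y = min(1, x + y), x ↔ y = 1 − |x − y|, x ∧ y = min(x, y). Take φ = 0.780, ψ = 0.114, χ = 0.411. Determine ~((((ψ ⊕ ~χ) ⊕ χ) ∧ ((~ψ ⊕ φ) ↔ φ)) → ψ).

~χ = 1 − 0.411 = 0.589
ψ ⊕ ~χ = min(1, 0.114 + 0.589) = min(1, 0.703) = 0.703
(ψ ⊕ ~χ) ⊕ χ = min(1, 0.703 + 0.411) = min(1, 1.114) = 1.000
~ψ = 1 − 0.114 = 0.886
~ψ ⊕ φ = min(1, 0.886 + 0.780) = min(1, 1.666) = 1.000
(~ψ ⊕ φ) ↔ φ = 1 − |1.000 − 0.780| = 1 − 0.220 = 0.780
((ψ ⊕ ~χ) ⊕ χ) ∧ ((~ψ ⊕ φ) ↔ φ) = min(1.000, 0.780) = 0.780
(((ψ ⊕ ~χ) ⊕ χ) ∧ ((~ψ ⊕ φ) ↔ φ)) → ψ = min(1, 1 − 0.780 + 0.114) = min(1, 0.334) = 0.334
~((((ψ ⊕ ~χ) ⊕ χ) ∧ ((~ψ ⊕ φ) ↔ φ)) → ψ) = 1 − 0.334 = 0.666

0.666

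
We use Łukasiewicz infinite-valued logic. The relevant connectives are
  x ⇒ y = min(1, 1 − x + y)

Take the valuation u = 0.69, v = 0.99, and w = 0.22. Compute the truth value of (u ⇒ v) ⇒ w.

0.22

u ⇒ v = min(1, 1 − 0.69 + 0.99) = min(1, 1.30) = 1.00
(u ⇒ v) ⇒ w = min(1, 1 − 1.00 + 0.22) = min(1, 0.22) = 0.22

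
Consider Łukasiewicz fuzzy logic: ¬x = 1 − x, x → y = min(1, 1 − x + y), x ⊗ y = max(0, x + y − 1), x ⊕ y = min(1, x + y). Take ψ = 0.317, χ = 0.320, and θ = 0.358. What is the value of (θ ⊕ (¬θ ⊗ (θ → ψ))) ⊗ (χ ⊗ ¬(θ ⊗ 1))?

0.000

¬θ = 1 − 0.358 = 0.642
θ → ψ = min(1, 1 − 0.358 + 0.317) = min(1, 0.959) = 0.959
¬θ ⊗ (θ → ψ) = max(0, 0.642 + 0.959 − 1) = max(0, 0.601) = 0.601
θ ⊕ (¬θ ⊗ (θ → ψ)) = min(1, 0.358 + 0.601) = min(1, 0.959) = 0.959
θ ⊗ 1 = max(0, 0.358 + 1.000 − 1) = max(0, 0.358) = 0.358
¬(θ ⊗ 1) = 1 − 0.358 = 0.642
χ ⊗ ¬(θ ⊗ 1) = max(0, 0.320 + 0.642 − 1) = max(0, -0.038) = 0.000
(θ ⊕ (¬θ ⊗ (θ → ψ))) ⊗ (χ ⊗ ¬(θ ⊗ 1)) = max(0, 0.959 + 0.000 − 1) = max(0, -0.041) = 0.000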